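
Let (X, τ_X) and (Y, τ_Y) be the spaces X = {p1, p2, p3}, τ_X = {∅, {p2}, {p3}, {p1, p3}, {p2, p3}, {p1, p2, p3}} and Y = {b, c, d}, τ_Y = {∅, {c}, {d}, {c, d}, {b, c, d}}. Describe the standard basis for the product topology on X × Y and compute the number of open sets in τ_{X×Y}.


Basis B = {∅ × ∅, {p2} × {c}, {p2} × {d}, {p3} × {c}, {p3} × {d}, {p1, p3} × {c}, {p1, p3} × {d}, {p2} × {c, d}, {p2, p3} × {c}, {p2, p3} × {d}, {p3} × {c, d}, {p1, p2, p3} × {c}, {p1, p2, p3} × {d}, {p2} × {b, c, d}, {p3} × {b, c, d}, {p1, p3} × {c, d}, {p2, p3} × {c, d}, {p1, p3} × {b, c, d}, {p1, p2, p3} × {c, d}, {p2, p3} × {b, c, d}, {p1, p2, p3} × {b, c, d}}; |τ_{X×Y}| = 70.

Enumerate products U × V with U ∈ τ_X, V ∈ τ_Y (deduplicated):
  ∅ × ∅ = {} (∅)
  {p2} × {c} = {(p2,c)}
  {p2} × {d} = {(p2,d)}
  {p3} × {c} = {(p3,c)}
  {p3} × {d} = {(p3,d)}
  {p1, p3} × {c} = {(p1,c), (p3,c)}
  {p1, p3} × {d} = {(p1,d), (p3,d)}
  {p2} × {c, d} = {(p2,c), (p2,d)}
  {p2, p3} × {c} = {(p2,c), (p3,c)}
  {p2, p3} × {d} = {(p2,d), (p3,d)}
  {p3} × {c, d} = {(p3,c), (p3,d)}
  {p1, p2, p3} × {c} = {(p1,c), (p2,c), (p3,c)}
  {p1, p2, p3} × {d} = {(p1,d), (p2,d), (p3,d)}
  {p2} × {b, c, d} = {(p2,b), (p2,c), (p2,d)}
  {p3} × {b, c, d} = {(p3,b), (p3,c), (p3,d)}
  {p1, p3} × {c, d} = {(p1,c), (p1,d), (p3,c), (p3,d)}
  {p2, p3} × {c, d} = {(p2,c), (p2,d), (p3,c), (p3,d)}
  {p1, p3} × {b, c, d} = {(p1,b), (p1,c), (p1,d), (p3,b), (p3,c), (p3,d)}
  {p1, p2, p3} × {c, d} = {(p1,c), (p1,d), (p2,c), (p2,d), (p3,c), (p3,d)}
  {p2, p3} × {b, c, d} = {(p2,b), (p2,c), (p2,d), (p3,b), (p3,c), (p3,d)}
  {p1, p2, p3} × {b, c, d} = {(p1,b), (p1,c), (p1,d), (p2,b), (p2,c), (p2,d), (p3,b), (p3,c), (p3,d)}
These 21 distinct sets form the basis B.
Close under arbitrary unions to get τ_{X×Y}; counting gives |τ_{X×Y}| = 70.


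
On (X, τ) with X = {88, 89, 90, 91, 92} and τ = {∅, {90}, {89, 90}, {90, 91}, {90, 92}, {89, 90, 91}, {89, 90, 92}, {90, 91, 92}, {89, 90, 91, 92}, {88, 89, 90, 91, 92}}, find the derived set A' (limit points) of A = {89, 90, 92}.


A' = {88, 89, 91, 92}

For each x ∈ X, list the open sets U ∈ τ with x ∈ U, then check whether U ∩ (A ∖ {x}) ≠ ∅ for every such U.
  x = 88: opens ∋ x are {88, 89, 90, 91, 92}; each meets A ∖ {88}, so x IS a limit point.
  x = 89: opens ∋ x are {89, 90}, {89, 90, 91}, {89, 90, 92}, {89, 90, 91, 92}, {88, 89, 90, 91, 92}; each meets A ∖ {89}, so x IS a limit point.
  x = 90: open {90} ∋ x has {90} ∩ (A ∖ {90}) = ∅, so x is NOT a limit point.
  x = 91: opens ∋ x are {90, 91}, {89, 90, 91}, {90, 91, 92}, {89, 90, 91, 92}, {88, 89, 90, 91, 92}; each meets A ∖ {91}, so x IS a limit point.
  x = 92: opens ∋ x are {90, 92}, {89, 90, 92}, {90, 91, 92}, {89, 90, 91, 92}, {88, 89, 90, 91, 92}; each meets A ∖ {92}, so x IS a limit point.
Collecting: A' = {88, 89, 91, 92}.


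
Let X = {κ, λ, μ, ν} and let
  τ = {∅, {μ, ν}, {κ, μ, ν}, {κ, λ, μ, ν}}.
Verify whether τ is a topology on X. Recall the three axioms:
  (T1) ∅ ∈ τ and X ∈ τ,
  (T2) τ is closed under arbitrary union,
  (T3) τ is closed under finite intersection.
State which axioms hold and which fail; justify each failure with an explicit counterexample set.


τ IS a topology on X.

Axiom (T1): ∅ ∈ τ? Yes; X ∈ τ? Yes.
Axiom (T2/T3): check pairwise unions and intersections of members of τ.
All pairwise intersections and unions checked — each lies in τ. Therefore τ satisfies (T1), (T2), (T3): it IS a topology on X.


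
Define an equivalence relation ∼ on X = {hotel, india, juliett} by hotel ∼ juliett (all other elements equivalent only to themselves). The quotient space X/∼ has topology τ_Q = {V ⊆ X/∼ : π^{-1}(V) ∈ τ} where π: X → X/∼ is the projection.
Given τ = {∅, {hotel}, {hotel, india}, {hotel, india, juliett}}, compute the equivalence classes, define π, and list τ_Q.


X/∼ = {[hotel=juliett], [india]}; |τ_Q| = 2.

Equivalence classes: [hotel=juliett], [india].
Quotient map π: X → X/∼ sends hotel ↦ [hotel=juliett], india ↦ [india], juliett ↦ [hotel=juliett].
For each subset V ⊆ X/∼, compute π^{-1}(V) ⊆ X and check whether π^{-1}(V) ∈ τ. V is open in τ_Q iff π^{-1}(V) ∈ τ.
  V = {}: π^{-1}(V) = ∅ ∈ τ ✓.
  V = {[hotel=juliett]}: π^{-1}(V) = {hotel, juliett} ∉ τ ✗.
  V = {[india]}: π^{-1}(V) = {india} ∉ τ ✗.
  V = {[hotel=juliett], [india]}: π^{-1}(V) = {hotel, india, juliett} ∈ τ ✓.
Open sets in the quotient: τ_Q = {{}, {[hotel=juliett], [india]}} (2 elements).


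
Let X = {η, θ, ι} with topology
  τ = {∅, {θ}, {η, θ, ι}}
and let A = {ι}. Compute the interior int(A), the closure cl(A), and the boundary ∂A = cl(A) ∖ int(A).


int(A) = ∅, cl(A) = {η, ι}, ∂A = {η, ι}.

Closed sets in (X, τ) are complements of opens:
  closed(X, τ) = {∅, {η, ι}, {η, θ, ι}}.
int(A) = ⋃ {U ∈ τ : U ⊆ A}. Opens contained in A: ∅.
Taking the union of these: int(A) = ∅.
cl(A) = ⋂ {C closed : A ⊆ C}. Closed sets containing A: {η, ι}, {η, θ, ι}.
Intersecting these: cl(A) = {η, ι}.
∂A = cl(A) ∖ int(A) = {η, ι} ∖ ∅ = {η, ι}.


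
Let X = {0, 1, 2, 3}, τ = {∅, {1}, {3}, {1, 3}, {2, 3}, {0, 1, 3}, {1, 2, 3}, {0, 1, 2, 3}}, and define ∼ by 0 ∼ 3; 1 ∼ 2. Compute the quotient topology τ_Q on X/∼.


X/∼ = {[0=3], [1=2]}; |τ_Q| = 2.

Equivalence classes: [0=3], [1=2].
Quotient map π: X → X/∼ sends 0 ↦ [0=3], 1 ↦ [1=2], 2 ↦ [1=2], 3 ↦ [0=3].
For each subset V ⊆ X/∼, compute π^{-1}(V) ⊆ X and check whether π^{-1}(V) ∈ τ. V is open in τ_Q iff π^{-1}(V) ∈ τ.
  V = {}: π^{-1}(V) = ∅ ∈ τ ✓.
  V = {[0=3]}: π^{-1}(V) = {0, 3} ∉ τ ✗.
  V = {[1=2]}: π^{-1}(V) = {1, 2} ∉ τ ✗.
  V = {[0=3], [1=2]}: π^{-1}(V) = {0, 1, 2, 3} ∈ τ ✓.
Open sets in the quotient: τ_Q = {{}, {[0=3], [1=2]}} (2 elements).


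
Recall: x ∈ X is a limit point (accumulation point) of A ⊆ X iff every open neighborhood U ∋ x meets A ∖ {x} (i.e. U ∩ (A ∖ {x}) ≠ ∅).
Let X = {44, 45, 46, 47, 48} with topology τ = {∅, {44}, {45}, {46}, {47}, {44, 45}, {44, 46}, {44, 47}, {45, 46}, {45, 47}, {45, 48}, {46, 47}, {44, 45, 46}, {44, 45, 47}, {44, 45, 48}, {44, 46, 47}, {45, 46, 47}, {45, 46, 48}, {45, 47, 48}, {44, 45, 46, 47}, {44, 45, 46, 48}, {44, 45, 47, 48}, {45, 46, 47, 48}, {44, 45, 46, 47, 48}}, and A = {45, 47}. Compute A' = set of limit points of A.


A' = {48}

For each x ∈ X, list the open sets U ∈ τ with x ∈ U, then check whether U ∩ (A ∖ {x}) ≠ ∅ for every such U.
  x = 44: open {44} ∋ x has {44} ∩ (A ∖ {44}) = ∅, so x is NOT a limit point.
  x = 45: open {45} ∋ x has {45} ∩ (A ∖ {45}) = ∅, so x is NOT a limit point.
  x = 46: open {46} ∋ x has {46} ∩ (A ∖ {46}) = ∅, so x is NOT a limit point.
  x = 47: open {47} ∋ x has {47} ∩ (A ∖ {47}) = ∅, so x is NOT a limit point.
  x = 48: opens ∋ x are {45, 48}, {44, 45, 48}, {45, 46, 48}, {45, 47, 48}, {44, 45, 46, 48}, {44, 45, 47, 48}, {45, 46, 47, 48}, {44, 45, 46, 47, 48}; each meets A ∖ {48}, so x IS a limit point.
Collecting: A' = {48}.


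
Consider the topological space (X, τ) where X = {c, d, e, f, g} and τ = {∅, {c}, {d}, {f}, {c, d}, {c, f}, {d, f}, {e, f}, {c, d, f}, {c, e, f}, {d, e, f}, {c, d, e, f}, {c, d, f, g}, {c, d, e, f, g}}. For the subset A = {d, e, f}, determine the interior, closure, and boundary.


int(A) = {d, e, f}, cl(A) = {d, e, f, g}, ∂A = {g}.

Closed sets in (X, τ) are complements of opens:
  closed(X, τ) = {∅, {e}, {g}, {c, g}, {d, g}, {e, g}, {c, d, g}, {c, e, g}, {d, e, g}, {e, f, g}, {c, d, e, g}, {c, e, f, g}, {d, e, f, g}, {c, d, e, f, g}}.
int(A) = ⋃ {U ∈ τ : U ⊆ A}. Opens contained in A: ∅, {d}, {f}, {d, f}, {e, f}, {d, e, f}.
Taking the union of these: int(A) = {d, e, f}.
cl(A) = ⋂ {C closed : A ⊆ C}. Closed sets containing A: {d, e, f, g}, {c, d, e, f, g}.
Intersecting these: cl(A) = {d, e, f, g}.
∂A = cl(A) ∖ int(A) = {d, e, f, g} ∖ {d, e, f} = {g}.


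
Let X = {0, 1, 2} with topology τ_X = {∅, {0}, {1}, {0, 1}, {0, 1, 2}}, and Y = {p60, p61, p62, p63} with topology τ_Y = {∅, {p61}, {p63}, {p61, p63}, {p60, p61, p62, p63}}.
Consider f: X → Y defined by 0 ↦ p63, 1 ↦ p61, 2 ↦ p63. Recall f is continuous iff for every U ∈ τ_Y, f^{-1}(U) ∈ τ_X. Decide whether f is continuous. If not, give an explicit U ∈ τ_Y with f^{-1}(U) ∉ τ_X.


f is NOT continuous.

Compute f^{-1}(U) for each U ∈ τ_Y:
  U = ∅: f^{-1}(U) = ∅ ∈ τ_X ✓.
  U = {p61}: f^{-1}(U) = {1} ∈ τ_X ✓.
  U = {p63}: f^{-1}(U) = {0, 2} ∉ τ_X ✗.
  U = {p61, p63}: f^{-1}(U) = {0, 1, 2} ∈ τ_X ✓.
  U = {p60, p61, p62, p63}: f^{-1}(U) = {0, 1, 2} ∈ τ_X ✓.
Found U = {p63} with f^{-1}(U) = {0, 2} not in τ_X. Therefore f is NOT continuous.


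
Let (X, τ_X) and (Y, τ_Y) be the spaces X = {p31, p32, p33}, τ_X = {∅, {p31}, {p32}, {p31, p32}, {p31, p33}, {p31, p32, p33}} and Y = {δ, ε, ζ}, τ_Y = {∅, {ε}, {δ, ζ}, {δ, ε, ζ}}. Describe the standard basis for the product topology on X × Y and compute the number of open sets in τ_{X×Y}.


Basis B = {∅ × ∅, {p31} × {ε}, {p32} × {ε}, {p31} × {δ, ζ}, {p31, p32} × {ε}, {p31, p33} × {ε}, {p32} × {δ, ζ}, {p31} × {δ, ε, ζ}, {p31, p32, p33} × {ε}, {p32} × {δ, ε, ζ}, {p31, p32} × {δ, ζ}, {p31, p33} × {δ, ζ}, {p31, p32} × {δ, ε, ζ}, {p31, p33} × {δ, ε, ζ}, {p31, p32, p33} × {δ, ζ}, {p31, p32, p33} × {δ, ε, ζ}}; |τ_{X×Y}| = 36.

Enumerate products U × V with U ∈ τ_X, V ∈ τ_Y (deduplicated):
  ∅ × ∅ = {} (∅)
  {p31} × {ε} = {(p31,ε)}
  {p32} × {ε} = {(p32,ε)}
  {p31} × {δ, ζ} = {(p31,δ), (p31,ζ)}
  {p31, p32} × {ε} = {(p31,ε), (p32,ε)}
  {p31, p33} × {ε} = {(p31,ε), (p33,ε)}
  {p32} × {δ, ζ} = {(p32,δ), (p32,ζ)}
  {p31} × {δ, ε, ζ} = {(p31,δ), (p31,ε), (p31,ζ)}
  {p31, p32, p33} × {ε} = {(p31,ε), (p32,ε), (p33,ε)}
  {p32} × {δ, ε, ζ} = {(p32,δ), (p32,ε), (p32,ζ)}
  {p31, p32} × {δ, ζ} = {(p31,δ), (p31,ζ), (p32,δ), (p32,ζ)}
  {p31, p33} × {δ, ζ} = {(p31,δ), (p31,ζ), (p33,δ), (p33,ζ)}
  {p31, p32} × {δ, ε, ζ} = {(p31,δ), (p31,ε), (p31,ζ), (p32,δ), (p32,ε), (p32,ζ)}
  {p31, p33} × {δ, ε, ζ} = {(p31,δ), (p31,ε), (p31,ζ), (p33,δ), (p33,ε), (p33,ζ)}
  {p31, p32, p33} × {δ, ζ} = {(p31,δ), (p31,ζ), (p32,δ), (p32,ζ), (p33,δ), (p33,ζ)}
  {p31, p32, p33} × {δ, ε, ζ} = {(p31,δ), (p31,ε), (p31,ζ), (p32,δ), (p32,ε), (p32,ζ), (p33,δ), (p33,ε), (p33,ζ)}
These 16 distinct sets form the basis B.
Close under arbitrary unions to get τ_{X×Y}; counting gives |τ_{X×Y}| = 36.


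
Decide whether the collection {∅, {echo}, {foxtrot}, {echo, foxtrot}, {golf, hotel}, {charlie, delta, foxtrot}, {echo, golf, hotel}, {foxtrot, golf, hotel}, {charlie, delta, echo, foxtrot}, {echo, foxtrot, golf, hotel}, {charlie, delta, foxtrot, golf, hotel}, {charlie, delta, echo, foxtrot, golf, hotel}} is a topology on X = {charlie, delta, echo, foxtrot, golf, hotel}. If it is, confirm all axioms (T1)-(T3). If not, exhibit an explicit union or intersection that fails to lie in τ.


τ IS a topology on X.

Axiom (T1): ∅ ∈ τ? Yes; X ∈ τ? Yes.
Axiom (T2/T3): check pairwise unions and intersections of members of τ.
All pairwise intersections and unions checked — each lies in τ. Therefore τ satisfies (T1), (T2), (T3): it IS a topology on X.


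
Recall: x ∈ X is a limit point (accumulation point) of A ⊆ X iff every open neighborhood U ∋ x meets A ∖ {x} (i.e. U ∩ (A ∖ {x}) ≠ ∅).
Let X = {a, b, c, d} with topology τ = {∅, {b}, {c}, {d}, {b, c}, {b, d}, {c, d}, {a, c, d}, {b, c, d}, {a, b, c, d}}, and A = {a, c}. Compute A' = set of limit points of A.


A' = {a}

For each x ∈ X, list the open sets U ∈ τ with x ∈ U, then check whether U ∩ (A ∖ {x}) ≠ ∅ for every such U.
  x = a: opens ∋ x are {a, c, d}, {a, b, c, d}; each meets A ∖ {a}, so x IS a limit point.
  x = b: open {b} ∋ x has {b} ∩ (A ∖ {b}) = ∅, so x is NOT a limit point.
  x = c: open {c} ∋ x has {c} ∩ (A ∖ {c}) = ∅, so x is NOT a limit point.
  x = d: open {d} ∋ x has {d} ∩ (A ∖ {d}) = ∅, so x is NOT a limit point.
Collecting: A' = {a}.


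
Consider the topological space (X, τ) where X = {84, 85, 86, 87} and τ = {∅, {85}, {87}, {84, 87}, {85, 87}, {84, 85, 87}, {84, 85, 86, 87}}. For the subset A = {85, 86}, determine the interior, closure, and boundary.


int(A) = {85}, cl(A) = {85, 86}, ∂A = {86}.

Closed sets in (X, τ) are complements of opens:
  closed(X, τ) = {∅, {86}, {84, 86}, {85, 86}, {84, 85, 86}, {84, 86, 87}, {84, 85, 86, 87}}.
int(A) = ⋃ {U ∈ τ : U ⊆ A}. Opens contained in A: ∅, {85}.
Taking the union of these: int(A) = {85}.
cl(A) = ⋂ {C closed : A ⊆ C}. Closed sets containing A: {85, 86}, {84, 85, 86}, {84, 85, 86, 87}.
Intersecting these: cl(A) = {85, 86}.
∂A = cl(A) ∖ int(A) = {85, 86} ∖ {85} = {86}.


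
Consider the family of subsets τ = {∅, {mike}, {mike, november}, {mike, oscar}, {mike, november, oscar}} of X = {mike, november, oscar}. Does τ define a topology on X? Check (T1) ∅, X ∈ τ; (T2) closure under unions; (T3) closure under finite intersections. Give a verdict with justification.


τ IS a topology on X.

Axiom (T1): ∅ ∈ τ? Yes; X ∈ τ? Yes.
Axiom (T2/T3): check pairwise unions and intersections of members of τ.
All pairwise intersections and unions checked — each lies in τ. Therefore τ satisfies (T1), (T2), (T3): it IS a topology on X.


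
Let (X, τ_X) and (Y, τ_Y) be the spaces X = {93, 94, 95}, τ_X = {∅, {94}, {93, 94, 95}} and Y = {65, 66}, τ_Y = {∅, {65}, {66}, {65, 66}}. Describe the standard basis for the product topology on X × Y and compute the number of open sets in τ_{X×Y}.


Basis B = {∅ × ∅, {94} × {65}, {94} × {66}, {94} × {65, 66}, {93, 94, 95} × {65}, {93, 94, 95} × {66}, {93, 94, 95} × {65, 66}}; |τ_{X×Y}| = 9.

Enumerate products U × V with U ∈ τ_X, V ∈ τ_Y (deduplicated):
  ∅ × ∅ = {} (∅)
  {94} × {65} = {(94,65)}
  {94} × {66} = {(94,66)}
  {94} × {65, 66} = {(94,65), (94,66)}
  {93, 94, 95} × {65} = {(93,65), (94,65), (95,65)}
  {93, 94, 95} × {66} = {(93,66), (94,66), (95,66)}
  {93, 94, 95} × {65, 66} = {(93,65), (93,66), (94,65), (94,66), (95,65), (95,66)}
These 7 distinct sets form the basis B.
Close under arbitrary unions to get τ_{X×Y}; counting gives |τ_{X×Y}| = 9.


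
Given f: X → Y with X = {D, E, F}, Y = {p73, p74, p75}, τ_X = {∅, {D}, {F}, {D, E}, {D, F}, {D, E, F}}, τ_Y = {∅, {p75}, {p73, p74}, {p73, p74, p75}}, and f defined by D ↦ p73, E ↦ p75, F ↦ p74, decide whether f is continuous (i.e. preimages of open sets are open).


f is NOT continuous.

Compute f^{-1}(U) for each U ∈ τ_Y:
  U = ∅: f^{-1}(U) = ∅ ∈ τ_X ✓.
  U = {p75}: f^{-1}(U) = {E} ∉ τ_X ✗.
  U = {p73, p74}: f^{-1}(U) = {D, F} ∈ τ_X ✓.
  U = {p73, p74, p75}: f^{-1}(U) = {D, E, F} ∈ τ_X ✓.
Found U = {p75} with f^{-1}(U) = {E} not in τ_X. Therefore f is NOT continuous.


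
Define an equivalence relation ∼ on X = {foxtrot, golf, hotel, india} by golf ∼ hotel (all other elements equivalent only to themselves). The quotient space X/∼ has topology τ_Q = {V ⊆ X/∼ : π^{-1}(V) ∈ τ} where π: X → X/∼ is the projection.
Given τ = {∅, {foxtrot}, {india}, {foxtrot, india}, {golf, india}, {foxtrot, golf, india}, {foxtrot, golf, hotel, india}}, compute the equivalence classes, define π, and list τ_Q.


X/∼ = {[foxtrot], [golf=hotel], [india]}; |τ_Q| = 5.

Equivalence classes: [foxtrot], [golf=hotel], [india].
Quotient map π: X → X/∼ sends foxtrot ↦ [foxtrot], golf ↦ [golf=hotel], hotel ↦ [golf=hotel], india ↦ [india].
For each subset V ⊆ X/∼, compute π^{-1}(V) ⊆ X and check whether π^{-1}(V) ∈ τ. V is open in τ_Q iff π^{-1}(V) ∈ τ.
  V = {}: π^{-1}(V) = ∅ ∈ τ ✓.
  V = {[foxtrot]}: π^{-1}(V) = {foxtrot} ∈ τ ✓.
  V = {[golf=hotel]}: π^{-1}(V) = {golf, hotel} ∉ τ ✗.
  V = {[foxtrot], [golf=hotel]}: π^{-1}(V) = {foxtrot, golf, hotel} ∉ τ ✗.
  V = {[india]}: π^{-1}(V) = {india} ∈ τ ✓.
  V = {[foxtrot], [india]}: π^{-1}(V) = {foxtrot, india} ∈ τ ✓.
  V = {[golf=hotel], [india]}: π^{-1}(V) = {golf, hotel, india} ∉ τ ✗.
  V = {[foxtrot], [golf=hotel], [india]}: π^{-1}(V) = {foxtrot, golf, hotel, india} ∈ τ ✓.
Open sets in the quotient: τ_Q = {{}, {[foxtrot]}, {[india]}, {[foxtrot], [india]}, {[foxtrot], [golf=hotel], [india]}} (5 elements).


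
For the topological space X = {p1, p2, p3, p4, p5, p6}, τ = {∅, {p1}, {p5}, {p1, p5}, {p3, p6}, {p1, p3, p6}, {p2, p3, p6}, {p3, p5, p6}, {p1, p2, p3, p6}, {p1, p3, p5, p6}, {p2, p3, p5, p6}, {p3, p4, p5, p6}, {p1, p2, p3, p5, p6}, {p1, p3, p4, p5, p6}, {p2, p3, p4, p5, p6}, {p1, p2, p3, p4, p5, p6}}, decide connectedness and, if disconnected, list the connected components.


(X, τ) is disconnected; components = [{p1}, {p2, p3, p4, p5, p6}].

Find clopen sets (U ∈ τ with X ∖ U ∈ τ):
  U = ∅, X ∖ U = {p1, p2, p3, p4, p5, p6} — both open, so U is clopen.
  U = {p1}, X ∖ U = {p2, p3, p4, p5, p6} — both open, so U is clopen.
  U = {p2, p3, p4, p5, p6}, X ∖ U = {p1} — both open, so U is clopen.
  U = {p1, p2, p3, p4, p5, p6}, X ∖ U = ∅ — both open, so U is clopen.
Nontrivial clopen(s) exist: e.g. {p2, p3, p4, p5, p6}. So (X, τ) is disconnected.
Compute connected components by grouping points that agree on all clopens:
  component: {p1}
  component: {p2, p3, p4, p5, p6}


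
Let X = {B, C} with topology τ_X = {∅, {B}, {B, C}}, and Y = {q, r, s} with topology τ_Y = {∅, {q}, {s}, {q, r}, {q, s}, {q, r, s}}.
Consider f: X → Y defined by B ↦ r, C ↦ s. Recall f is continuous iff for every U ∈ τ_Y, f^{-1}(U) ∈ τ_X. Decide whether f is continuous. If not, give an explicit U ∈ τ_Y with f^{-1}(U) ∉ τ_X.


f is NOT continuous.

Compute f^{-1}(U) for each U ∈ τ_Y:
  U = ∅: f^{-1}(U) = ∅ ∈ τ_X ✓.
  U = {q}: f^{-1}(U) = ∅ ∈ τ_X ✓.
  U = {s}: f^{-1}(U) = {C} ∉ τ_X ✗.
  U = {q, r}: f^{-1}(U) = {B} ∈ τ_X ✓.
  U = {q, s}: f^{-1}(U) = {C} ∉ τ_X ✗.
  U = {q, r, s}: f^{-1}(U) = {B, C} ∈ τ_X ✓.
Found U = {s} with f^{-1}(U) = {C} not in τ_X. Therefore f is NOT continuous.


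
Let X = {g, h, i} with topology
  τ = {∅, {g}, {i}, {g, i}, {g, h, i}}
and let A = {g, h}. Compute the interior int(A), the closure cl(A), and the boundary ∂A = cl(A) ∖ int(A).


int(A) = {g}, cl(A) = {g, h}, ∂A = {h}.

Closed sets in (X, τ) are complements of opens:
  closed(X, τ) = {∅, {h}, {g, h}, {h, i}, {g, h, i}}.
int(A) = ⋃ {U ∈ τ : U ⊆ A}. Opens contained in A: ∅, {g}.
Taking the union of these: int(A) = {g}.
cl(A) = ⋂ {C closed : A ⊆ C}. Closed sets containing A: {g, h}, {g, h, i}.
Intersecting these: cl(A) = {g, h}.
∂A = cl(A) ∖ int(A) = {g, h} ∖ {g} = {h}.


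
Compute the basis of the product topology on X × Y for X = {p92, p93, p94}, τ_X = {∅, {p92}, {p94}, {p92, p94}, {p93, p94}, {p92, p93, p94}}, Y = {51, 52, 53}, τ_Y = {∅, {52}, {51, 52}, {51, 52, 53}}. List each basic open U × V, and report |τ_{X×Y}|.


Basis B = {∅ × ∅, {p92} × {52}, {p94} × {52}, {p92} × {51, 52}, {p92, p94} × {52}, {p93, p94} × {52}, {p94} × {51, 52}, {p92} × {51, 52, 53}, {p92, p93, p94} × {52}, {p94} × {51, 52, 53}, {p92, p94} × {51, 52}, {p93, p94} × {51, 52}, {p92, p94} × {51, 52, 53}, {p92, p93, p94} × {51, 52}, {p93, p94} × {51, 52, 53}, {p92, p93, p94} × {51, 52, 53}}; |τ_{X×Y}| = 40.

Enumerate products U × V with U ∈ τ_X, V ∈ τ_Y (deduplicated):
  ∅ × ∅ = {} (∅)
  {p92} × {52} = {(p92,52)}
  {p94} × {52} = {(p94,52)}
  {p92} × {51, 52} = {(p92,51), (p92,52)}
  {p92, p94} × {52} = {(p92,52), (p94,52)}
  {p93, p94} × {52} = {(p93,52), (p94,52)}
  {p94} × {51, 52} = {(p94,51), (p94,52)}
  {p92} × {51, 52, 53} = {(p92,51), (p92,52), (p92,53)}
  {p92, p93, p94} × {52} = {(p92,52), (p93,52), (p94,52)}
  {p94} × {51, 52, 53} = {(p94,51), (p94,52), (p94,53)}
  {p92, p94} × {51, 52} = {(p92,51), (p92,52), (p94,51), (p94,52)}
  {p93, p94} × {51, 52} = {(p93,51), (p93,52), (p94,51), (p94,52)}
  {p92, p94} × {51, 52, 53} = {(p92,51), (p92,52), (p92,53), (p94,51), (p94,52), (p94,53)}
  {p92, p93, p94} × {51, 52} = {(p92,51), (p92,52), (p93,51), (p93,52), (p94,51), (p94,52)}
  {p93, p94} × {51, 52, 53} = {(p93,51), (p93,52), (p93,53), (p94,51), (p94,52), (p94,53)}
  {p92, p93, p94} × {51, 52, 53} = {(p92,51), (p92,52), (p92,53), (p93,51), (p93,52), (p93,53), (p94,51), (p94,52), (p94,53)}
These 16 distinct sets form the basis B.
Close under arbitrary unions to get τ_{X×Y}; counting gives |τ_{X×Y}| = 40.


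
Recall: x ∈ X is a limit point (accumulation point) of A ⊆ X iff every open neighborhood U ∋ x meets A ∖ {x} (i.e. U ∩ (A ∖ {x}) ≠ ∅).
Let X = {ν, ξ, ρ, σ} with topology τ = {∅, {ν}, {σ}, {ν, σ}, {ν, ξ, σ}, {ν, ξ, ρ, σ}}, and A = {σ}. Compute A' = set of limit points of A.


A' = {ξ, ρ}

For each x ∈ X, list the open sets U ∈ τ with x ∈ U, then check whether U ∩ (A ∖ {x}) ≠ ∅ for every such U.
  x = ν: open {ν} ∋ x has {ν} ∩ (A ∖ {ν}) = ∅, so x is NOT a limit point.
  x = ξ: opens ∋ x are {ν, ξ, σ}, {ν, ξ, ρ, σ}; each meets A ∖ {ξ}, so x IS a limit point.
  x = ρ: opens ∋ x are {ν, ξ, ρ, σ}; each meets A ∖ {ρ}, so x IS a limit point.
  x = σ: open {σ} ∋ x has {σ} ∩ (A ∖ {σ}) = ∅, so x is NOT a limit point.
Collecting: A' = {ξ, ρ}.


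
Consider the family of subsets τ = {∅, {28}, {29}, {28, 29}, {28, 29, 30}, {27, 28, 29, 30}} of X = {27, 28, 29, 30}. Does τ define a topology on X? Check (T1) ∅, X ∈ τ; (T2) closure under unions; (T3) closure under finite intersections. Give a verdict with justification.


τ IS a topology on X.

Axiom (T1): ∅ ∈ τ? Yes; X ∈ τ? Yes.
Axiom (T2/T3): check pairwise unions and intersections of members of τ.
All pairwise intersections and unions checked — each lies in τ. Therefore τ satisfies (T1), (T2), (T3): it IS a topology on X.


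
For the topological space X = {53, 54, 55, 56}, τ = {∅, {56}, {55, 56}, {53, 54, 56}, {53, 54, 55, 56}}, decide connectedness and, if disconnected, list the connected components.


(X, τ) is connected.

Find clopen sets (U ∈ τ with X ∖ U ∈ τ):
  U = ∅, X ∖ U = {53, 54, 55, 56} — both open, so U is clopen.
  U = {53, 54, 55, 56}, X ∖ U = ∅ — both open, so U is clopen.
Only trivial clopens (∅ and X) exist, so (X, τ) is connected.
Compute connected components by grouping points that agree on all clopens:
  component: {53, 54, 55, 56}


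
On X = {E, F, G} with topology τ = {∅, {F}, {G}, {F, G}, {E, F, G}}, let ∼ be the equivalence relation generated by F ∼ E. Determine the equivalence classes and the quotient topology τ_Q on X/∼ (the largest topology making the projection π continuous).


X/∼ = {[E=F], [G]}; |τ_Q| = 3.

Equivalence classes: [E=F], [G].
Quotient map π: X → X/∼ sends E ↦ [E=F], F ↦ [E=F], G ↦ [G].
For each subset V ⊆ X/∼, compute π^{-1}(V) ⊆ X and check whether π^{-1}(V) ∈ τ. V is open in τ_Q iff π^{-1}(V) ∈ τ.
  V = {}: π^{-1}(V) = ∅ ∈ τ ✓.
  V = {[E=F]}: π^{-1}(V) = {E, F} ∉ τ ✗.
  V = {[G]}: π^{-1}(V) = {G} ∈ τ ✓.
  V = {[E=F], [G]}: π^{-1}(V) = {E, F, G} ∈ τ ✓.
Open sets in the quotient: τ_Q = {{}, {[G]}, {[E=F], [G]}} (3 elements).


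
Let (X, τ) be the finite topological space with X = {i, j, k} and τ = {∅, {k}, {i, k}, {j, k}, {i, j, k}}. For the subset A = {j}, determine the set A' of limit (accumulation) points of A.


A' = ∅

For each x ∈ X, list the open sets U ∈ τ with x ∈ U, then check whether U ∩ (A ∖ {x}) ≠ ∅ for every such U.
  x = i: open {i, k} ∋ x has {i, k} ∩ (A ∖ {i}) = ∅, so x is NOT a limit point.
  x = j: open {j, k} ∋ x has {j, k} ∩ (A ∖ {j}) = ∅, so x is NOT a limit point.
  x = k: open {k} ∋ x has {k} ∩ (A ∖ {k}) = ∅, so x is NOT a limit point.
Collecting: A' = ∅.


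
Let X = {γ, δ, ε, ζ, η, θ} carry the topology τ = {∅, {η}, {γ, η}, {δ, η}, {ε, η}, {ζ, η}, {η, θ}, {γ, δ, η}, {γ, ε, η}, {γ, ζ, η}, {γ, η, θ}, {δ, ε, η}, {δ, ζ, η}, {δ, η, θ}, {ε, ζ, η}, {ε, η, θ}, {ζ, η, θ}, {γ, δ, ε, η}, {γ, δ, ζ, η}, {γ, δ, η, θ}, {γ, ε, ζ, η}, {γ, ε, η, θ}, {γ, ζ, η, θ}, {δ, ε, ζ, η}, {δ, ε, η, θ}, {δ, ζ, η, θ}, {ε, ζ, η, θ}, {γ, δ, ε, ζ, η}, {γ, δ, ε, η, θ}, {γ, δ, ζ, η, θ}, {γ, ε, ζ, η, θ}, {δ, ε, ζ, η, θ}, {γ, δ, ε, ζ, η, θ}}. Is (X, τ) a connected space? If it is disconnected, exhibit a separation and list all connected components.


(X, τ) is connected.

Find clopen sets (U ∈ τ with X ∖ U ∈ τ):
  U = ∅, X ∖ U = {γ, δ, ε, ζ, η, θ} — both open, so U is clopen.
  U = {γ, δ, ε, ζ, η, θ}, X ∖ U = ∅ — both open, so U is clopen.
Only trivial clopens (∅ and X) exist, so (X, τ) is connected.
Compute connected components by grouping points that agree on all clopens:
  component: {γ, δ, ε, ζ, η, θ}


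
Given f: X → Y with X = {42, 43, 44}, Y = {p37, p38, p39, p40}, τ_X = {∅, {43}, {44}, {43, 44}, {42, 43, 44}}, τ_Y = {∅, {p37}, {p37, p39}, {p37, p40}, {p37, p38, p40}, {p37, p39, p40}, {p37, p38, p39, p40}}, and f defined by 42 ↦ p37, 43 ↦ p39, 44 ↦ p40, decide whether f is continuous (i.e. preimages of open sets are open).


f is NOT continuous.

Compute f^{-1}(U) for each U ∈ τ_Y:
  U = ∅: f^{-1}(U) = ∅ ∈ τ_X ✓.
  U = {p37}: f^{-1}(U) = {42} ∉ τ_X ✗.
  U = {p37, p39}: f^{-1}(U) = {42, 43} ∉ τ_X ✗.
  U = {p37, p40}: f^{-1}(U) = {42, 44} ∉ τ_X ✗.
  U = {p37, p38, p40}: f^{-1}(U) = {42, 44} ∉ τ_X ✗.
  U = {p37, p39, p40}: f^{-1}(U) = {42, 43, 44} ∈ τ_X ✓.
  U = {p37, p38, p39, p40}: f^{-1}(U) = {42, 43, 44} ∈ τ_X ✓.
Found U = {p37} with f^{-1}(U) = {42} not in τ_X. Therefore f is NOT continuous.


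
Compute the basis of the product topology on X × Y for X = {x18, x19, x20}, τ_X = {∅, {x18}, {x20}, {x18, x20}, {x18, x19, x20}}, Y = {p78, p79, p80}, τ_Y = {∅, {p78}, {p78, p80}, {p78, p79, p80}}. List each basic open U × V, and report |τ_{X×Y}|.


Basis B = {∅ × ∅, {x18} × {p78}, {x20} × {p78}, {x18} × {p78, p80}, {x18, x20} × {p78}, {x20} × {p78, p80}, {x18} × {p78, p79, p80}, {x18, x19, x20} × {p78}, {x20} × {p78, p79, p80}, {x18, x20} × {p78, p80}, {x18, x20} × {p78, p79, p80}, {x18, x19, x20} × {p78, p80}, {x18, x19, x20} × {p78, p79, p80}}; |τ_{X×Y}| = 30.

Enumerate products U × V with U ∈ τ_X, V ∈ τ_Y (deduplicated):
  ∅ × ∅ = {} (∅)
  {x18} × {p78} = {(x18,p78)}
  {x20} × {p78} = {(x20,p78)}
  {x18} × {p78, p80} = {(x18,p78), (x18,p80)}
  {x18, x20} × {p78} = {(x18,p78), (x20,p78)}
  {x20} × {p78, p80} = {(x20,p78), (x20,p80)}
  {x18} × {p78, p79, p80} = {(x18,p78), (x18,p79), (x18,p80)}
  {x18, x19, x20} × {p78} = {(x18,p78), (x19,p78), (x20,p78)}
  {x20} × {p78, p79, p80} = {(x20,p78), (x20,p79), (x20,p80)}
  {x18, x20} × {p78, p80} = {(x18,p78), (x18,p80), (x20,p78), (x20,p80)}
  {x18, x20} × {p78, p79, p80} = {(x18,p78), (x18,p79), (x18,p80), (x20,p78), (x20,p79), (x20,p80)}
  {x18, x19, x20} × {p78, p80} = {(x18,p78), (x18,p80), (x19,p78), (x19,p80), (x20,p78), (x20,p80)}
  {x18, x19, x20} × {p78, p79, p80} = {(x18,p78), (x18,p79), (x18,p80), (x19,p78), (x19,p79), (x19,p80), (x20,p78), (x20,p79), (x20,p80)}
These 13 distinct sets form the basis B.
Close under arbitrary unions to get τ_{X×Y}; counting gives |τ_{X×Y}| = 30.


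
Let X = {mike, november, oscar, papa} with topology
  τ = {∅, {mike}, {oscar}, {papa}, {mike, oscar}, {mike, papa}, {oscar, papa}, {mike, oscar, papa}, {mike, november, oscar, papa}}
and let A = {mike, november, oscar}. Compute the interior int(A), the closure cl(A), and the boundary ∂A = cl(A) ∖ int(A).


int(A) = {mike, oscar}, cl(A) = {mike, november, oscar}, ∂A = {november}.

Closed sets in (X, τ) are complements of opens:
  closed(X, τ) = {∅, {november}, {mike, november}, {november, oscar}, {november, papa}, {mike, november, oscar}, {mike, november, papa}, {november, oscar, papa}, {mike, november, oscar, papa}}.
int(A) = ⋃ {U ∈ τ : U ⊆ A}. Opens contained in A: ∅, {mike}, {oscar}, {mike, oscar}.
Taking the union of these: int(A) = {mike, oscar}.
cl(A) = ⋂ {C closed : A ⊆ C}. Closed sets containing A: {mike, november, oscar}, {mike, november, oscar, papa}.
Intersecting these: cl(A) = {mike, november, oscar}.
∂A = cl(A) ∖ int(A) = {mike, november, oscar} ∖ {mike, oscar} = {november}.


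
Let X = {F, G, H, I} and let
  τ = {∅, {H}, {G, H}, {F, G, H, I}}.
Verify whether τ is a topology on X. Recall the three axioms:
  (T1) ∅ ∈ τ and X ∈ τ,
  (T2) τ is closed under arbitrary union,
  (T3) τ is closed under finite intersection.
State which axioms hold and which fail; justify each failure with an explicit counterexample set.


τ IS a topology on X.

Axiom (T1): ∅ ∈ τ? Yes; X ∈ τ? Yes.
Axiom (T2/T3): check pairwise unions and intersections of members of τ.
All pairwise intersections and unions checked — each lies in τ. Therefore τ satisfies (T1), (T2), (T3): it IS a topology on X.


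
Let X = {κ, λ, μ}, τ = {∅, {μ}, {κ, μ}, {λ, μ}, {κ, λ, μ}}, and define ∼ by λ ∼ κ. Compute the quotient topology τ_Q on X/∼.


X/∼ = {[κ=λ], [μ]}; |τ_Q| = 3.

Equivalence classes: [κ=λ], [μ].
Quotient map π: X → X/∼ sends κ ↦ [κ=λ], λ ↦ [κ=λ], μ ↦ [μ].
For each subset V ⊆ X/∼, compute π^{-1}(V) ⊆ X and check whether π^{-1}(V) ∈ τ. V is open in τ_Q iff π^{-1}(V) ∈ τ.
  V = {}: π^{-1}(V) = ∅ ∈ τ ✓.
  V = {[κ=λ]}: π^{-1}(V) = {κ, λ} ∉ τ ✗.
  V = {[μ]}: π^{-1}(V) = {μ} ∈ τ ✓.
  V = {[κ=λ], [μ]}: π^{-1}(V) = {κ, λ, μ} ∈ τ ✓.
Open sets in the quotient: τ_Q = {{}, {[μ]}, {[κ=λ], [μ]}} (3 elements).


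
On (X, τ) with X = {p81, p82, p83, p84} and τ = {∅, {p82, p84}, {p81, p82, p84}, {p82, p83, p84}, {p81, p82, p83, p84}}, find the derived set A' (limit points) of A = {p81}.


A' = ∅

For each x ∈ X, list the open sets U ∈ τ with x ∈ U, then check whether U ∩ (A ∖ {x}) ≠ ∅ for every such U.
  x = p81: open {p81, p82, p84} ∋ x has {p81, p82, p84} ∩ (A ∖ {p81}) = ∅, so x is NOT a limit point.
  x = p82: open {p82, p84} ∋ x has {p82, p84} ∩ (A ∖ {p82}) = ∅, so x is NOT a limit point.
  x = p83: open {p82, p83, p84} ∋ x has {p82, p83, p84} ∩ (A ∖ {p83}) = ∅, so x is NOT a limit point.
  x = p84: open {p82, p84} ∋ x has {p82, p84} ∩ (A ∖ {p84}) = ∅, so x is NOT a limit point.
Collecting: A' = ∅.


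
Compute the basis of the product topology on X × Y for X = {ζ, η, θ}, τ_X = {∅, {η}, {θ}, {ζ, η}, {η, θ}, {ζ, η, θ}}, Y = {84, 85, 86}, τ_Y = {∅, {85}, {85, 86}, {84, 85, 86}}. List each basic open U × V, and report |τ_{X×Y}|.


Basis B = {∅ × ∅, {η} × {85}, {θ} × {85}, {ζ, η} × {85}, {η} × {85, 86}, {η, θ} × {85}, {θ} × {85, 86}, {ζ, η, θ} × {85}, {η} × {84, 85, 86}, {θ} × {84, 85, 86}, {ζ, η} × {85, 86}, {η, θ} × {85, 86}, {ζ, η} × {84, 85, 86}, {ζ, η, θ} × {85, 86}, {η, θ} × {84, 85, 86}, {ζ, η, θ} × {84, 85, 86}}; |τ_{X×Y}| = 40.

Enumerate products U × V with U ∈ τ_X, V ∈ τ_Y (deduplicated):
  ∅ × ∅ = {} (∅)
  {η} × {85} = {(η,85)}
  {θ} × {85} = {(θ,85)}
  {ζ, η} × {85} = {(ζ,85), (η,85)}
  {η} × {85, 86} = {(η,85), (η,86)}
  {η, θ} × {85} = {(η,85), (θ,85)}
  {θ} × {85, 86} = {(θ,85), (θ,86)}
  {ζ, η, θ} × {85} = {(ζ,85), (η,85), (θ,85)}
  {η} × {84, 85, 86} = {(η,84), (η,85), (η,86)}
  {θ} × {84, 85, 86} = {(θ,84), (θ,85), (θ,86)}
  {ζ, η} × {85, 86} = {(ζ,85), (ζ,86), (η,85), (η,86)}
  {η, θ} × {85, 86} = {(η,85), (η,86), (θ,85), (θ,86)}
  {ζ, η} × {84, 85, 86} = {(ζ,84), (ζ,85), (ζ,86), (η,84), (η,85), (η,86)}
  {ζ, η, θ} × {85, 86} = {(ζ,85), (ζ,86), (η,85), (η,86), (θ,85), (θ,86)}
  {η, θ} × {84, 85, 86} = {(η,84), (η,85), (η,86), (θ,84), (θ,85), (θ,86)}
  {ζ, η, θ} × {84, 85, 86} = {(ζ,84), (ζ,85), (ζ,86), (η,84), (η,85), (η,86), (θ,84), (θ,85), (θ,86)}
These 16 distinct sets form the basis B.
Close under arbitrary unions to get τ_{X×Y}; counting gives |τ_{X×Y}| = 40.


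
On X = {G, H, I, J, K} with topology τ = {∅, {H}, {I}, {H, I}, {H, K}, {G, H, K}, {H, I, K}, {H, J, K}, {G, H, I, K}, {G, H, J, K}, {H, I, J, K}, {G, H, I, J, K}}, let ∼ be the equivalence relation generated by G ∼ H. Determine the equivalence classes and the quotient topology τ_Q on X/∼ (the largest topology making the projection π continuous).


X/∼ = {[G=H], [I], [J], [K]}; |τ_Q| = 6.

Equivalence classes: [G=H], [I], [J], [K].
Quotient map π: X → X/∼ sends G ↦ [G=H], H ↦ [G=H], I ↦ [I], J ↦ [J], K ↦ [K].
For each subset V ⊆ X/∼, compute π^{-1}(V) ⊆ X and check whether π^{-1}(V) ∈ τ. V is open in τ_Q iff π^{-1}(V) ∈ τ.
  V = {}: π^{-1}(V) = ∅ ∈ τ ✓.
  V = {[G=H]}: π^{-1}(V) = {G, H} ∉ τ ✗.
  V = {[I]}: π^{-1}(V) = {I} ∈ τ ✓.
  V = {[G=H], [I]}: π^{-1}(V) = {G, H, I} ∉ τ ✗.
  V = {[J]}: π^{-1}(V) = {J} ∉ τ ✗.
  V = {[G=H], [J]}: π^{-1}(V) = {G, H, J} ∉ τ ✗.
  V = {[I], [J]}: π^{-1}(V) = {I, J} ∉ τ ✗.
  V = {[G=H], [I], [J]}: π^{-1}(V) = {G, H, I, J} ∉ τ ✗.
  V = {[K]}: π^{-1}(V) = {K} ∉ τ ✗.
  V = {[G=H], [K]}: π^{-1}(V) = {G, H, K} ∈ τ ✓.
  V = {[I], [K]}: π^{-1}(V) = {I, K} ∉ τ ✗.
  V = {[G=H], [I], [K]}: π^{-1}(V) = {G, H, I, K} ∈ τ ✓.
  V = {[J], [K]}: π^{-1}(V) = {J, K} ∉ τ ✗.
  V = {[G=H], [J], [K]}: π^{-1}(V) = {G, H, J, K} ∈ τ ✓.
  V = {[I], [J], [K]}: π^{-1}(V) = {I, J, K} ∉ τ ✗.
  V = {[G=H], [I], [J], [K]}: π^{-1}(V) = {G, H, I, J, K} ∈ τ ✓.
Open sets in the quotient: τ_Q = {{}, {[I]}, {[G=H], [K]}, {[G=H], [I], [K]}, {[G=H], [J], [K]}, {[G=H], [I], [J], [K]}} (6 elements).


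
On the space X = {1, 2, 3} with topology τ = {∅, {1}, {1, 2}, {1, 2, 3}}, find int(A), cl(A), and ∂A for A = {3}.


int(A) = ∅, cl(A) = {3}, ∂A = {3}.

Closed sets in (X, τ) are complements of opens:
  closed(X, τ) = {∅, {3}, {2, 3}, {1, 2, 3}}.
int(A) = ⋃ {U ∈ τ : U ⊆ A}. Opens contained in A: ∅.
Taking the union of these: int(A) = ∅.
cl(A) = ⋂ {C closed : A ⊆ C}. Closed sets containing A: {3}, {2, 3}, {1, 2, 3}.
Intersecting these: cl(A) = {3}.
∂A = cl(A) ∖ int(A) = {3} ∖ ∅ = {3}.


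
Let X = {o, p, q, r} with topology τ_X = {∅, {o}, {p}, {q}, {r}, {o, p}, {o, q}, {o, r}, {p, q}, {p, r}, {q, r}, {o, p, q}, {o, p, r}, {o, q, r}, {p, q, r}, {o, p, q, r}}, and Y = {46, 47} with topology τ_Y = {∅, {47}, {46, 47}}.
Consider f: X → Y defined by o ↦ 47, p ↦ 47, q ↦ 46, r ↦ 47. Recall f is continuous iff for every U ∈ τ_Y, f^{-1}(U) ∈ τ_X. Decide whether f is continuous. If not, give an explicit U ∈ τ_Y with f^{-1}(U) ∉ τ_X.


f IS continuous.

Compute f^{-1}(U) for each U ∈ τ_Y:
  U = ∅: f^{-1}(U) = ∅ ∈ τ_X ✓.
  U = {47}: f^{-1}(U) = {o, p, r} ∈ τ_X ✓.
  U = {46, 47}: f^{-1}(U) = {o, p, q, r} ∈ τ_X ✓.
Every preimage lies in τ_X, so f IS continuous.


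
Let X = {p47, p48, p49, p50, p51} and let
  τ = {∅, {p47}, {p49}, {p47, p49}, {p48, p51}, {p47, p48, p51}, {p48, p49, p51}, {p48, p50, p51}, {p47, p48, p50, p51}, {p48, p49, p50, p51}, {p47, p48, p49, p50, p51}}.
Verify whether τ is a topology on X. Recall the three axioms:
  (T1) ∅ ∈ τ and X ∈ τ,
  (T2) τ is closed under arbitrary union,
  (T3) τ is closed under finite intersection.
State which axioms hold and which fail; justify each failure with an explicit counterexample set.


τ is NOT a topology on X.

Axiom (T1): ∅ ∈ τ? Yes; X ∈ τ? Yes.
Axiom (T2/T3): check pairwise unions and intersections of members of τ.
Counterexample for (T2): {p47} ∪ {p48, p49, p51} = {p47, p48, p49, p51} ∉ τ. Therefore τ is NOT a topology.


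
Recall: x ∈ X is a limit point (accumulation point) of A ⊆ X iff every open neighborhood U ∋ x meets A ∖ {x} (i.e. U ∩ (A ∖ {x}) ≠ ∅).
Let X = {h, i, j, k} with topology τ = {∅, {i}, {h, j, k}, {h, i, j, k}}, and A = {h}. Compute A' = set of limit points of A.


A' = {j, k}

For each x ∈ X, list the open sets U ∈ τ with x ∈ U, then check whether U ∩ (A ∖ {x}) ≠ ∅ for every such U.
  x = h: open {h, j, k} ∋ x has {h, j, k} ∩ (A ∖ {h}) = ∅, so x is NOT a limit point.
  x = i: open {i} ∋ x has {i} ∩ (A ∖ {i}) = ∅, so x is NOT a limit point.
  x = j: opens ∋ x are {h, j, k}, {h, i, j, k}; each meets A ∖ {j}, so x IS a limit point.
  x = k: opens ∋ x are {h, j, k}, {h, i, j, k}; each meets A ∖ {k}, so x IS a limit point.
Collecting: A' = {j, k}.


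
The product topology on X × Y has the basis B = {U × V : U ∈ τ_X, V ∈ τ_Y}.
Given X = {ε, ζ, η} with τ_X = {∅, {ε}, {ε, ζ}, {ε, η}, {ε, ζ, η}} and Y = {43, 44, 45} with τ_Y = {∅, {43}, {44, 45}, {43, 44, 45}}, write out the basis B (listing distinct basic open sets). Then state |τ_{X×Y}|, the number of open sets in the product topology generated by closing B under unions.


Basis B = {∅ × ∅, {ε} × {43}, {ε, ζ} × {43}, {ε, η} × {43}, {ε} × {44, 45}, {ε} × {43, 44, 45}, {ε, ζ, η} × {43}, {ε, ζ} × {44, 45}, {ε, η} × {44, 45}, {ε, ζ} × {43, 44, 45}, {ε, η} × {43, 44, 45}, {ε, ζ, η} × {44, 45}, {ε, ζ, η} × {43, 44, 45}}; |τ_{X×Y}| = 25.

Enumerate products U × V with U ∈ τ_X, V ∈ τ_Y (deduplicated):
  ∅ × ∅ = {} (∅)
  {ε} × {43} = {(ε,43)}
  {ε, ζ} × {43} = {(ε,43), (ζ,43)}
  {ε, η} × {43} = {(ε,43), (η,43)}
  {ε} × {44, 45} = {(ε,44), (ε,45)}
  {ε} × {43, 44, 45} = {(ε,43), (ε,44), (ε,45)}
  {ε, ζ, η} × {43} = {(ε,43), (ζ,43), (η,43)}
  {ε, ζ} × {44, 45} = {(ε,44), (ε,45), (ζ,44), (ζ,45)}
  {ε, η} × {44, 45} = {(ε,44), (ε,45), (η,44), (η,45)}
  {ε, ζ} × {43, 44, 45} = {(ε,43), (ε,44), (ε,45), (ζ,43), (ζ,44), (ζ,45)}
  {ε, η} × {43, 44, 45} = {(ε,43), (ε,44), (ε,45), (η,43), (η,44), (η,45)}
  {ε, ζ, η} × {44, 45} = {(ε,44), (ε,45), (ζ,44), (ζ,45), (η,44), (η,45)}
  {ε, ζ, η} × {43, 44, 45} = {(ε,43), (ε,44), (ε,45), (ζ,43), (ζ,44), (ζ,45), (η,43), (η,44), (η,45)}
These 13 distinct sets form the basis B.
Close under arbitrary unions to get τ_{X×Y}; counting gives |τ_{X×Y}| = 25.


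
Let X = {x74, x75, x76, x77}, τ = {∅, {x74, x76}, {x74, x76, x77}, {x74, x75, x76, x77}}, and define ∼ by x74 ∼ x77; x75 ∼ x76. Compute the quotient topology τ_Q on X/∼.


X/∼ = {[x74=x77], [x75=x76]}; |τ_Q| = 2.

Equivalence classes: [x74=x77], [x75=x76].
Quotient map π: X → X/∼ sends x74 ↦ [x74=x77], x75 ↦ [x75=x76], x76 ↦ [x75=x76], x77 ↦ [x74=x77].
For each subset V ⊆ X/∼, compute π^{-1}(V) ⊆ X and check whether π^{-1}(V) ∈ τ. V is open in τ_Q iff π^{-1}(V) ∈ τ.
  V = {}: π^{-1}(V) = ∅ ∈ τ ✓.
  V = {[x74=x77]}: π^{-1}(V) = {x74, x77} ∉ τ ✗.
  V = {[x75=x76]}: π^{-1}(V) = {x75, x76} ∉ τ ✗.
  V = {[x74=x77], [x75=x76]}: π^{-1}(V) = {x74, x75, x76, x77} ∈ τ ✓.
Open sets in the quotient: τ_Q = {{}, {[x74=x77], [x75=x76]}} (2 elements).


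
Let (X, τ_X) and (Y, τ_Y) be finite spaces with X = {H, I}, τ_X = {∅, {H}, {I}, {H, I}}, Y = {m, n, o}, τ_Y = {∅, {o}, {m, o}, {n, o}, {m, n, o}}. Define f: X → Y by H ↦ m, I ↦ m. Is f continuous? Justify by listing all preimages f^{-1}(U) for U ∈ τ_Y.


f IS continuous.

Compute f^{-1}(U) for each U ∈ τ_Y:
  U = ∅: f^{-1}(U) = ∅ ∈ τ_X ✓.
  U = {o}: f^{-1}(U) = ∅ ∈ τ_X ✓.
  U = {m, o}: f^{-1}(U) = {H, I} ∈ τ_X ✓.
  U = {n, o}: f^{-1}(U) = ∅ ∈ τ_X ✓.
  U = {m, n, o}: f^{-1}(U) = {H, I} ∈ τ_X ✓.
Every preimage lies in τ_X, so f IS continuous.


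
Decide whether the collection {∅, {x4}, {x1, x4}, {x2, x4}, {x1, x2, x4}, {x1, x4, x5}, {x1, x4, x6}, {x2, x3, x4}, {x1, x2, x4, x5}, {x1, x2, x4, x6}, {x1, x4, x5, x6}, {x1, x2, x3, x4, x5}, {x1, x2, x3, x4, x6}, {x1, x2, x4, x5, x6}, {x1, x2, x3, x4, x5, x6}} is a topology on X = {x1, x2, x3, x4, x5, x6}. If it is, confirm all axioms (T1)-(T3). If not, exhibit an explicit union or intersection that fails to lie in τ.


τ is NOT a topology on X.

Axiom (T1): ∅ ∈ τ? Yes; X ∈ τ? Yes.
Axiom (T2/T3): check pairwise unions and intersections of members of τ.
Counterexample for (T2): {x1, x4} ∪ {x2, x3, x4} = {x1, x2, x3, x4} ∉ τ. Therefore τ is NOT a topology.
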